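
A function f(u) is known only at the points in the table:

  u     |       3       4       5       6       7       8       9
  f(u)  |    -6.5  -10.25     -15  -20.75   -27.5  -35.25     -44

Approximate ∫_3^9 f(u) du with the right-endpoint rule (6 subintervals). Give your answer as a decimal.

Δu = 1.
Sum = 1·[(-10.25) + (-15) + (-20.75) + (-27.5) + (-35.25) + (-44)] = -152.75.

-152.75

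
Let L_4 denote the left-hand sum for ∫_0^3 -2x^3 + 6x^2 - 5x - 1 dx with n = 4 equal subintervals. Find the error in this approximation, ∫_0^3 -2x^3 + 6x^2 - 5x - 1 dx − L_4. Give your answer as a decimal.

-4.78125

Exact integral: ∫_0^3 f(x) dx = -12.
L_4 = -7.21875.
Error = -12 − (-7.21875) = -4.78125.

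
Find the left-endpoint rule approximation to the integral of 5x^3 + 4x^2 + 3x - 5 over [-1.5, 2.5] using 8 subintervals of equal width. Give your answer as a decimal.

25

Δx = (2.5 − (-1.5))/8 = 0.5.
Left endpoints: -1.5, -1, -0.5, 0, 0.5, 1, 1.5, 2.
f(-1.5) = -17.375, f(-1) = -9, f(-0.5) = -6.125, f(0) = -5, f(0.5) = -1.875, f(1) = 7, f(1.5) = 25.375, f(2) = 57.
Sum = Δx · [f(-1.5) + f(-1) + f(-0.5) + ...].
Sum = 25.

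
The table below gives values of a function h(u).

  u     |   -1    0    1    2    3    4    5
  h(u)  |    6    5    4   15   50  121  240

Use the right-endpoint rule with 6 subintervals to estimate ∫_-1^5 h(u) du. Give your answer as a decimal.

Δu = 1.
Sum = 1·[5 + 4 + 15 + 50 + 121 + 240] = 435.

435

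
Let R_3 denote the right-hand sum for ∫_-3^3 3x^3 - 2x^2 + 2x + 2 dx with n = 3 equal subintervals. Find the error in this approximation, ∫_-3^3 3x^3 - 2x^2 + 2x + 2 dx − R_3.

-166

Exact integral: ∫_-3^3 f(x) dx = -24.
R_3 = 142.
Error = -24 − 142 = -166.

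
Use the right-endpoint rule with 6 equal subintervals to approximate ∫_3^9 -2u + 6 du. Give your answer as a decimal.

-42

Δu = (9 − 3)/6 = 1.
Right endpoints: 4, 5, 6, 7, 8, 9.
f(4) = -2, f(5) = -4, f(6) = -6, f(7) = -8, f(8) = -10, f(9) = -12.
Sum = Δu · [f(4) + f(5) + f(6) + ...].
Sum = -42.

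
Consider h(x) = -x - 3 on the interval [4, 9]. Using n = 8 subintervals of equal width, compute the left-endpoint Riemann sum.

-45.9375

Δx = (9 − 4)/8 = 0.625.
Left endpoints: 4, 4.625, 5.25, 5.875, 6.5, 7.125, 7.75, 8.375.
h(4) = -7, h(4.625) = -7.625, h(5.25) = -8.25, h(5.875) = -8.875, h(6.5) = -9.5, h(7.125) = -10.125, h(7.75) = -10.75, h(8.375) = -11.375.
Sum = Δx · [h(4) + h(4.625) + h(5.25) + ...].
Sum = -45.9375.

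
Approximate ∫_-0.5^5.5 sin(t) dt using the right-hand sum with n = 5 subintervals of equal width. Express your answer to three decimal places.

0.012

Δt = (5.5 − (-0.5))/5 = 1.2.
Right endpoints: 0.7, 1.9, 3.1, 4.3, 5.5.
f(0.7) ≈ 0.644, f(1.9) ≈ 0.946, f(3.1) ≈ 0.042, f(4.3) ≈ -0.916, f(5.5) ≈ -0.706.
Sum = Δt · [f(0.7) + f(1.9) + f(3.1) + f(4.3) + f(5.5)].
Sum ≈ 0.012.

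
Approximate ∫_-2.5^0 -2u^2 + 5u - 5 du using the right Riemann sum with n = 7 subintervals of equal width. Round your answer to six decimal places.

-34.183673

Δu = (0 − (-2.5))/7 = 5/14.
Right endpoints: -15/7, -25/14, -10/7, -15/14, -5/7, -5/14, 0.
f(-15/7) = -1220/49, f(-25/14) = -995/49, f(-10/7) = -795/49, f(-15/14) = -620/49, f(-5/7) = -470/49, f(-5/14) = -345/49, f(0) = -5.
Sum = Δu · [f(-15/7) + f(-25/14) + f(-10/7) + ...].
Sum ≈ -34.183673.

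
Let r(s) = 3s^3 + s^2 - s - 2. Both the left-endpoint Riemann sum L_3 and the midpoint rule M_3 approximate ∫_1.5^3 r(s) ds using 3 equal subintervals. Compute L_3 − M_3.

L_3 = 40.75.
M_3 = 57.7890625.
L_3 − M_3 = -17.0390625.

-17.0390625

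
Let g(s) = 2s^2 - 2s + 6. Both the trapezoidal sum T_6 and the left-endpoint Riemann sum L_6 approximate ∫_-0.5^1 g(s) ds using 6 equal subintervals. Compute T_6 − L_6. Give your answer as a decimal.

T_6 = 9.03125.
L_6 = 9.21875.
T_6 − L_6 = -0.1875.

-0.1875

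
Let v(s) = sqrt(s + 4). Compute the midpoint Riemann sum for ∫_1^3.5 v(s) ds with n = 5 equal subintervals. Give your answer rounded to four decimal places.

Δs = (3.5 − 1)/5 = 0.5.
Midpoints: 1.25, 1.75, 2.25, 2.75, 3.25.
v(1.25) ≈ 2.2913, v(1.75) ≈ 2.3979, v(2.25) ≈ 2.5000, v(2.75) ≈ 2.5981, v(3.25) ≈ 2.6926.
Sum = Δs · [v(1.25) + v(1.75) + v(2.25) + v(2.75) + v(3.25)].
Sum ≈ 6.2399.

6.2399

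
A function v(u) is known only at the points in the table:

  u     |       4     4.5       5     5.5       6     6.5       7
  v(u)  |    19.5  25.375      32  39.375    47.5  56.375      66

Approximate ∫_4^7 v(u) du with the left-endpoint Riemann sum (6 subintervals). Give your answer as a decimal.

Δu = 0.5.
Sum = 0.5·[19.5 + 25.375 + 32 + 39.375 + 47.5 + 56.375] = 110.0625.

110.0625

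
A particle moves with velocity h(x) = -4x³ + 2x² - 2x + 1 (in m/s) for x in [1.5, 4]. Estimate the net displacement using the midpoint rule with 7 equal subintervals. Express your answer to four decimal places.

Δx = (4 − 1.5)/7 = 5/14.
Midpoints: 47/28, 57/28, 67/28, 2.75, 87/28, 97/28, 107/28.
h(47/28) = -85833/5488, h(57/28) = -156563/5488, h(67/28) = -258693/5488, h(2.75) = -72.5625, h(87/28) = -581153/5488, h(97/28) = -813483/5488, h(107/28) = -1101213/5488.
Sum = Δx · [h(47/28) + h(57/28) + h(67/28) + ...].
Sum ≈ -220.9471.

-220.9471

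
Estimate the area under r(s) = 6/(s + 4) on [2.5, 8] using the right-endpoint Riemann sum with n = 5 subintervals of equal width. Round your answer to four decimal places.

3.4560

Δs = (8 − 2.5)/5 = 1.1.
Right endpoints: 3.6, 4.7, 5.8, 6.9, 8.
r(3.6) = 15/19, r(4.7) = 20/29, r(5.8) = 30/49, r(6.9) = 60/109, r(8) = 0.5.
Sum = Δs · [r(3.6) + r(4.7) + r(5.8) + r(6.9) + r(8)].
Sum ≈ 3.4560.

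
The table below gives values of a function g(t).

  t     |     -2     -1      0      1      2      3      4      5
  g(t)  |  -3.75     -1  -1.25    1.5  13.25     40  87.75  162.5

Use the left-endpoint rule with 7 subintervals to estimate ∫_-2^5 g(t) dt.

136.5

Δt = 1.
Sum = 1·[(-3.75) + (-1) + (-1.25) + 1.5 + 13.25 + 40 + 87.75] = 136.5.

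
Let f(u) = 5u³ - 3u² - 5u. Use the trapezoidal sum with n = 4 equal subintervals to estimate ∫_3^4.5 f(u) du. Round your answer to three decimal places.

Δu = (4.5 − 3)/4 = 0.375.
f(3) = 93, f(3.375) = 72279/512, f(3.75) = 202.734375, f(4.125) = 142989/512, f(4.5) = 372.375.
T_4 = (Δu/2)·[f(u_0) + 2f(u_1) + 2f(u_2) + 2f(u_3) + f(u_4)].
Sum ≈ 320.950.

320.950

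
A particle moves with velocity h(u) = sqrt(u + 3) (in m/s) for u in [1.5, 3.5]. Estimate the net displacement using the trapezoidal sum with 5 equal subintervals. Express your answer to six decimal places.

4.683387

Δu = (3.5 − 1.5)/5 = 0.4.
h(1.5) ≈ 2.121320, h(1.9) ≈ 2.213594, h(2.3) ≈ 2.302173, h(2.7) ≈ 2.387467, h(3.1) ≈ 2.469818, h(3.5) ≈ 2.549510.
T_5 = (Δu/2)·[h(u_0) + 2h(u_1) + ... + 2h(u_{4}) + h(u_5)].
Sum ≈ 4.683387.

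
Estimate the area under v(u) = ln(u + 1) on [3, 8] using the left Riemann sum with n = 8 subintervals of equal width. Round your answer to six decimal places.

8.971913

Δu = (8 − 3)/8 = 0.625.
Left endpoints: 3, 3.625, 4.25, 4.875, 5.5, 6.125, 6.75, 7.375.
v(3) ≈ 1.386294, v(3.625) ≈ 1.531476, v(4.25) ≈ 1.658228, v(4.875) ≈ 1.770706, v(5.5) ≈ 1.871802, v(6.125) ≈ 1.963610, v(6.75) ≈ 2.047693, v(7.375) ≈ 2.125251.
Sum = Δu · [v(3) + v(3.625) + v(4.25) + ...].
Sum ≈ 8.971913.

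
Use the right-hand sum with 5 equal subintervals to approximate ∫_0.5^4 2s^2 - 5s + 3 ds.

19.18

Δs = (4 − 0.5)/5 = 0.7.
Right endpoints: 1.2, 1.9, 2.6, 3.3, 4.
f(1.2) = -0.12, f(1.9) = 0.72, f(2.6) = 3.52, f(3.3) = 8.28, f(4) = 15.
Sum = Δs · [f(1.2) + f(1.9) + f(2.6) + f(3.3) + f(4)].
Sum = 19.18.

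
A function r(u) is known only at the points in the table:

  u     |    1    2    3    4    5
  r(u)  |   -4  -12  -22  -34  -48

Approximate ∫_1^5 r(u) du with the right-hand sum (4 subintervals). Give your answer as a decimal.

Δu = 1.
Sum = 1·[(-12) + (-22) + (-34) + (-48)] = -116.

-116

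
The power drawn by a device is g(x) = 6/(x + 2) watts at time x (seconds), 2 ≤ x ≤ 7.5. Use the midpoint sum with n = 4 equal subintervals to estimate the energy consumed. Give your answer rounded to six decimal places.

5.166239

Δx = (7.5 − 2)/4 = 1.375.
Midpoints: 2.6875, 4.0625, 5.4375, 6.8125.
g(2.6875) = 1.28, g(4.0625) = 96/97, g(5.4375) = 96/119, g(6.8125) = 32/47.
Sum = Δx · [g(2.6875) + g(4.0625) + g(5.4375) + g(6.8125)].
Sum ≈ 5.166239.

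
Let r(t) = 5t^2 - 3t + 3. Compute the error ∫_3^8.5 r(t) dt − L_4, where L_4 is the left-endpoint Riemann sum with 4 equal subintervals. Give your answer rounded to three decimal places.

197.413

Exact integral: ∫_3^8.5 r(t) dt ≈ 900.16667.
L_4 = 702.75390625.
Error ≈ 900.16667 − 702.75390625 ≈ 197.413.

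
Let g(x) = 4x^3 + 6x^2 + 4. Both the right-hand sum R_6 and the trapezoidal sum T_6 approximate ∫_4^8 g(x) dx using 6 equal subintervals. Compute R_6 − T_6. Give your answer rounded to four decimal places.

R_6 ≈ 5468.444444.
T_6 ≈ 4775.111111.
R_6 − T_6 ≈ 693.3333.

693.3333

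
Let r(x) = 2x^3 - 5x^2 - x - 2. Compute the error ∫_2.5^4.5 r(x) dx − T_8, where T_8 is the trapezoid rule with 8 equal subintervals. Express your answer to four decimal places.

Exact integral: ∫_2.5^4.5 r(x) dx ≈ 48.666667.
T_8 = 49.
Error ≈ 48.666667 − 49 ≈ -0.3333.

-0.3333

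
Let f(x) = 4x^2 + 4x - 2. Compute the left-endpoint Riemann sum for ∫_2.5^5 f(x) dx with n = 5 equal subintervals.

157.5

Δx = (5 − 2.5)/5 = 0.5.
Left endpoints: 2.5, 3, 3.5, 4, 4.5.
f(2.5) = 33, f(3) = 46, f(3.5) = 61, f(4) = 78, f(4.5) = 97.
Sum = Δx · [f(2.5) + f(3) + f(3.5) + f(4) + f(4.5)].
Sum = 157.5.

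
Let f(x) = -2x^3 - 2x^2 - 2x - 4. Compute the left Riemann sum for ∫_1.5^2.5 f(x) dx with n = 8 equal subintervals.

Δx = (2.5 − 1.5)/8 = 0.125.
Left endpoints: 1.5, 1.625, 1.75, 1.875, 2, 2.125, 2.25, 2.375.
f(1.5) = -18.25, f(1.625) = -21.11328125, f(1.75) = -24.34375, f(1.875) = -27.96484375, f(2) = -32, f(2.125) = -36.47265625, f(2.25) = -41.40625, f(2.375) = -46.82421875.
Sum = Δx · [f(1.5) + f(1.625) + f(1.75) + ...].
Sum = -31.046875.

-31.046875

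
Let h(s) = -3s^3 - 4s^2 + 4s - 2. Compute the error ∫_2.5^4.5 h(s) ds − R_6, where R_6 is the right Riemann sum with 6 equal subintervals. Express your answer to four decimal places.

47.0648

Exact integral: ∫_2.5^4.5 h(s) ds ≈ -354.916667.
R_6 ≈ -401.981481.
Error ≈ -354.916667 − (-401.981481) ≈ 47.0648.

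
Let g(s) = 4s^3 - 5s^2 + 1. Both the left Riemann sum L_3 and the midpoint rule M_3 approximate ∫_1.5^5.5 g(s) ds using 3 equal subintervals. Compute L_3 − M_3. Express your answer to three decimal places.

L_3 ≈ 344.85185.
M_3 ≈ 620.40741.
L_3 − M_3 ≈ -275.556.

-275.556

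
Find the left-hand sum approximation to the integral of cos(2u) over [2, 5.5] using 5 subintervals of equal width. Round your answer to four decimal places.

-0.3314

Δu = (5.5 − 2)/5 = 0.7.
Left endpoints: 2, 2.7, 3.4, 4.1, 4.8.
f(2) ≈ -0.6536, f(2.7) ≈ 0.6347, f(3.4) ≈ 0.8694, f(4.1) ≈ -0.3392, f(4.8) ≈ -0.9847.
Sum = Δu · [f(2) + f(2.7) + f(3.4) + f(4.1) + f(4.8)].
Sum ≈ -0.3314.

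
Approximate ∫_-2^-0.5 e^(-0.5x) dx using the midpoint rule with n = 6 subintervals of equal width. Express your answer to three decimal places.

2.867

Δx = (-0.5 − (-2))/6 = 0.25.
Midpoints: -1.875, -1.625, -1.375, -1.125, -0.875, -0.625.
f(-1.875) ≈ 2.554, f(-1.625) ≈ 2.254, f(-1.375) ≈ 1.989, f(-1.125) ≈ 1.755, f(-0.875) ≈ 1.549, f(-0.625) ≈ 1.367.
Sum = Δx · [f(-1.875) + f(-1.625) + f(-1.375) + ...].
Sum ≈ 2.867.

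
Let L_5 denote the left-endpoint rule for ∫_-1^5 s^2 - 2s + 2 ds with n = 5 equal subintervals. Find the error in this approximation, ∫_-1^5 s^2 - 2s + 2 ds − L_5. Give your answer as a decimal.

5.76

Exact integral: ∫_-1^5 f(s) ds = 30.
L_5 = 24.24.
Error = 30 − 24.24 = 5.76.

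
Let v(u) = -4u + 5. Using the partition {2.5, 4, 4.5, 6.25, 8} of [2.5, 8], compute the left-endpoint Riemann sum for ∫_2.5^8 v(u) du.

-70.75

Subinterval widths: 1.5, 0.5, 1.75, 1.75.
Left endpoints: 2.5, 4, 4.5, 6.25.
v(2.5) = -5, v(4) = -11, v(4.5) = -13, v(6.25) = -20.
Sum = Σ Δu_i · v(u_i).
Sum = -70.75.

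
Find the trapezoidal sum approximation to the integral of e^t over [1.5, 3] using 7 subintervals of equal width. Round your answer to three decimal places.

Δt = (3 − 1.5)/7 = 3/14.
f(1.5) ≈ 4.482, f(12/7) ≈ 5.553, f(27/14) ≈ 6.880, f(15/7) ≈ 8.524, f(33/14) ≈ 10.561, f(18/7) ≈ 13.085, f(39/14) ≈ 16.211, f(3) ≈ 20.086.
T_7 = (Δt/2)·[f(t_0) + 2f(t_1) + ... + 2f(t_{6}) + f(t_7)].
Sum ≈ 15.664.

15.664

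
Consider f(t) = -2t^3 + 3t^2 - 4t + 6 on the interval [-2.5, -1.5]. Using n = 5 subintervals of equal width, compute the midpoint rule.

43.2

Δt = (-1.5 − (-2.5))/5 = 0.2.
Midpoints: -2.4, -2.2, -2, -1.8, -1.6.
f(-2.4) = 60.528, f(-2.2) = 50.616, f(-2) = 42, f(-1.8) = 34.584, f(-1.6) = 28.272.
Sum = Δt · [f(-2.4) + f(-2.2) + f(-2) + f(-1.8) + f(-1.6)].
Sum = 43.2.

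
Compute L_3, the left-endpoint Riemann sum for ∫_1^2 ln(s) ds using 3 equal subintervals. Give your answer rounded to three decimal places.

0.266

Δs = (2 − 1)/3 = 1/3.
Left endpoints: 1, 4/3, 5/3.
f(1) ≈ 0.000, f(4/3) ≈ 0.288, f(5/3) ≈ 0.511.
Sum = Δs · [f(1) + f(4/3) + f(5/3)].
Sum ≈ 0.266.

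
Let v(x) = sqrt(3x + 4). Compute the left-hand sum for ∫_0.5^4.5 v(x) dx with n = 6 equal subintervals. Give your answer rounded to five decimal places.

Δx = (4.5 − 0.5)/6 = 2/3.
Left endpoints: 0.5, 7/6, 11/6, 2.5, 19/6, 23/6.
v(0.5) ≈ 2.34521, v(7/6) ≈ 2.73861, v(11/6) ≈ 3.08221, v(2.5) ≈ 3.39116, v(19/6) ≈ 3.67423, v(23/6) ≈ 3.93700.
Sum = Δx · [v(0.5) + v(7/6) + v(11/6) + ...].
Sum ≈ 12.77895.

12.77895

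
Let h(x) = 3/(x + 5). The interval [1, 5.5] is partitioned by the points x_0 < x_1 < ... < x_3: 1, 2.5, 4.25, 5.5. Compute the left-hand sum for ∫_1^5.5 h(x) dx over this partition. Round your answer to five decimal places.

Subinterval widths: 1.5, 1.75, 1.25.
Left endpoints: 1, 2.5, 4.25.
h(1) = 0.5, h(2.5) = 0.4, h(4.25) = 12/37.
Sum = Σ Δx_i · h(x_i).
Sum ≈ 1.85541.

1.85541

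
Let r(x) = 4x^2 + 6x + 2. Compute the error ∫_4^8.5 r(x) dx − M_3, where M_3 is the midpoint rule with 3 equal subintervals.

3.375

Exact integral: ∫_4^8.5 r(x) dx = 911.25.
M_3 = 907.875.
Error = 911.25 − 907.875 = 3.375.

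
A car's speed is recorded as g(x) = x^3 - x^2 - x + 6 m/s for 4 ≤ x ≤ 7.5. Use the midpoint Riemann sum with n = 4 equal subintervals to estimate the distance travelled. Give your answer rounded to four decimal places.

604.9702

Δx = (7.5 − 4)/4 = 0.875.
Midpoints: 4.4375, 5.3125, 6.1875, 7.0625.
g(4.4375) = 283655/4096, g(5.3125) = 501341/4096, g(6.1875) = 812715/4096, g(7.0625) = 1234241/4096.
Sum = Δx · [g(4.4375) + g(5.3125) + g(6.1875) + g(7.0625)].
Sum ≈ 604.9702.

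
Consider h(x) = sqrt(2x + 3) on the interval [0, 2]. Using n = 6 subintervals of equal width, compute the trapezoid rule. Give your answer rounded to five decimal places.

Δx = (2 − 0)/6 = 1/3.
h(0) ≈ 1.73205, h(1/3) ≈ 1.91485, h(2/3) ≈ 2.08167, h(1) ≈ 2.23607, h(4/3) ≈ 2.38048, h(5/3) ≈ 2.51661, h(2) ≈ 2.64575.
T_6 = (Δx/2)·[h(x_0) + 2h(x_1) + ... + 2h(x_{5}) + h(x_6)].
Sum ≈ 4.43953.

4.43953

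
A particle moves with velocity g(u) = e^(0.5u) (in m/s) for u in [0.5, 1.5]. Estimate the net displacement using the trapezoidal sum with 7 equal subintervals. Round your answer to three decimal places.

Δu = (1.5 − 0.5)/7 = 1/7.
g(0.5) ≈ 1.284, g(9/14) ≈ 1.379, g(11/14) ≈ 1.481, g(13/14) ≈ 1.591, g(15/14) ≈ 1.709, g(17/14) ≈ 1.835, g(19/14) ≈ 1.971, g(1.5) ≈ 2.117.
T_7 = (Δu/2)·[g(u_0) + 2g(u_1) + ... + 2g(u_{6}) + g(u_7)].
Sum ≈ 1.667.

1.667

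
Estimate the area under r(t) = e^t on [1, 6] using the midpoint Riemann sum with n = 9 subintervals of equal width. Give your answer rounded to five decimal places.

395.60336

Δt = (6 − 1)/9 = 5/9.
Midpoints: 23/18, 11/6, 43/18, 53/18, 3.5, 73/18, 83/18, 31/6, 103/18.
r(23/18) ≈ 3.58866, r(11/6) ≈ 6.25470, r(43/18) ≈ 10.90137, r(53/18) ≈ 19.00010, r(3.5) ≈ 33.11545, r(73/18) ≈ 57.71722, r(83/18) ≈ 100.59586, r(31/6) ≈ 175.32943, r(103/18) ≈ 305.58324.
Sum = Δt · [r(23/18) + r(11/6) + r(43/18) + ...].
Sum ≈ 395.60336.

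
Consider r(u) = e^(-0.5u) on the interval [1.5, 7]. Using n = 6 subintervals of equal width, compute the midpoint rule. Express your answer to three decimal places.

0.877

Δu = (7 − 1.5)/6 = 11/12.
Midpoints: 47/24, 2.875, 91/24, 113/24, 5.625, 157/24.
r(47/24) ≈ 0.376, r(2.875) ≈ 0.238, r(91/24) ≈ 0.150, r(113/24) ≈ 0.095, r(5.625) ≈ 0.060, r(157/24) ≈ 0.038.
Sum = Δu · [r(47/24) + r(2.875) + r(91/24) + ...].
Sum ≈ 0.877.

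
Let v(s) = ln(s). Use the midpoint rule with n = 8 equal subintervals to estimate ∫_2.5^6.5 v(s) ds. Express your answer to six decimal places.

Δs = (6.5 − 2.5)/8 = 0.5.
Midpoints: 2.75, 3.25, 3.75, 4.25, 4.75, 5.25, 5.75, 6.25.
v(2.75) ≈ 1.011601, v(3.25) ≈ 1.178655, v(3.75) ≈ 1.321756, v(4.25) ≈ 1.446919, v(4.75) ≈ 1.558145, v(5.25) ≈ 1.658228, v(5.75) ≈ 1.749200, v(6.25) ≈ 1.832581.
Sum = Δs · [v(2.75) + v(3.25) + v(3.75) + ...].
Sum ≈ 5.878542.

5.878542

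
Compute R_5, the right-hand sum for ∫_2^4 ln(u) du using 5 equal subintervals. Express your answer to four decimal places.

2.2942

Δu = (4 − 2)/5 = 0.4.
Right endpoints: 2.4, 2.8, 3.2, 3.6, 4.
f(2.4) ≈ 0.8755, f(2.8) ≈ 1.0296, f(3.2) ≈ 1.1632, f(3.6) ≈ 1.2809, f(4) ≈ 1.3863.
Sum = Δu · [f(2.4) + f(2.8) + f(3.2) + f(3.6) + f(4)].
Sum ≈ 2.2942.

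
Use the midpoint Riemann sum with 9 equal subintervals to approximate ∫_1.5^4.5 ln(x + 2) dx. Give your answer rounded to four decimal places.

4.7827

Δx = (4.5 − 1.5)/9 = 1/3.
Midpoints: 5/3, 2, 7/3, 8/3, 3, 10/3, 11/3, 4, 13/3.
f(5/3) ≈ 1.2993, f(2) ≈ 1.3863, f(7/3) ≈ 1.4663, f(8/3) ≈ 1.5404, f(3) ≈ 1.6094, f(10/3) ≈ 1.6740, f(11/3) ≈ 1.7346, f(4) ≈ 1.7918, f(13/3) ≈ 1.8458.
Sum = Δx · [f(5/3) + f(2) + f(7/3) + ...].
Sum ≈ 4.7827.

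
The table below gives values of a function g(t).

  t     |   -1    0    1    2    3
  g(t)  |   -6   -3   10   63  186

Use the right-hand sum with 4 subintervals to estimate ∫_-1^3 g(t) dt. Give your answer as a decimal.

Δt = 1.
Sum = 1·[(-3) + 10 + 63 + 186] = 256.

256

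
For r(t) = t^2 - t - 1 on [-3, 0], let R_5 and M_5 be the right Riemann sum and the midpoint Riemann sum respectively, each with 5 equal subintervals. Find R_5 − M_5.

-3.33

R_5 = 7.08.
M_5 = 10.41.
R_5 − M_5 = -3.33.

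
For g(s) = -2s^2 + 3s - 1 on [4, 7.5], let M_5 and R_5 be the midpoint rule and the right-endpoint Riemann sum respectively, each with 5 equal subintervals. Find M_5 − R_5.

25.3575

M_5 = -181.4225.
R_5 = -206.78.
M_5 − R_5 = 25.3575.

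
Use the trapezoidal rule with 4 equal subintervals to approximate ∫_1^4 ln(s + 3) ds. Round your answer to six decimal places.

5.071182

Δs = (4 − 1)/4 = 0.75.
f(1) ≈ 1.386294, f(1.75) ≈ 1.558145, f(2.5) ≈ 1.704748, f(3.25) ≈ 1.832581, f(4) ≈ 1.945910.
T_4 = (Δs/2)·[f(s_0) + 2f(s_1) + 2f(s_2) + 2f(s_3) + f(s_4)].
Sum ≈ 5.071182.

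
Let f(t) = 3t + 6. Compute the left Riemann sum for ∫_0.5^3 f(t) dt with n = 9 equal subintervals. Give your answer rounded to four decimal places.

27.0833

Δt = (3 − 0.5)/9 = 5/18.
Left endpoints: 0.5, 7/9, 19/18, 4/3, 29/18, 17/9, 13/6, 22/9, 49/18.
f(0.5) = 7.5, f(7/9) = 25/3, f(19/18) = 55/6, f(4/3) = 10, f(29/18) = 65/6, f(17/9) = 35/3, f(13/6) = 12.5, f(22/9) = 40/3, f(49/18) = 85/6.
Sum = Δt · [f(0.5) + f(7/9) + f(19/18) + ...].
Sum ≈ 27.0833.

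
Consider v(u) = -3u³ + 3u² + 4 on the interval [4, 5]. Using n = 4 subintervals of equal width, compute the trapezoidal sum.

Δu = (5 − 4)/4 = 0.25.
v(4) = -140, v(4.25) = -172.109375, v(4.5) = -208.625, v(4.75) = -249.828125, v(5) = -296.
T_4 = (Δu/2)·[v(u_0) + 2v(u_1) + 2v(u_2) + 2v(u_3) + v(u_4)].
Sum = -212.140625.

-212.140625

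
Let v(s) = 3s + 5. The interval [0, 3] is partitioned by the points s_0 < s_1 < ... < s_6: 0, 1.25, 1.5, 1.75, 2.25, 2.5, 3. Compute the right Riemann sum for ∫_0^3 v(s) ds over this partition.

Subinterval widths: 1.25, 0.25, 0.25, 0.5, 0.25, 0.5.
Right endpoints: 1.25, 1.5, 1.75, 2.25, 2.5, 3.
v(1.25) = 8.75, v(1.5) = 9.5, v(1.75) = 10.25, v(2.25) = 11.75, v(2.5) = 12.5, v(3) = 14.
Sum = Σ Δs_i · v(s_i).
Sum = 31.875.

31.875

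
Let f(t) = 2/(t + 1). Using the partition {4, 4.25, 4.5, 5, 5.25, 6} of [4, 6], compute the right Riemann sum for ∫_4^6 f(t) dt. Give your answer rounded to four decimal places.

Subinterval widths: 0.25, 0.25, 0.5, 0.25, 0.75.
Right endpoints: 4.25, 4.5, 5, 5.25, 6.
f(4.25) = 8/21, f(4.5) = 4/11, f(5) = 1/3, f(5.25) = 0.32, f(6) = 2/7.
Sum = Σ Δt_i · f(t_i).
Sum ≈ 0.6471.

0.6471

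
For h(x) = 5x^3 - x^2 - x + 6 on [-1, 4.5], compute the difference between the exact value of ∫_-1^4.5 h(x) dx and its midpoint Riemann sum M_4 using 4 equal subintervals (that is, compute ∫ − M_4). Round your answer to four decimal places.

Exact integral: ∫_-1^4.5 h(x) dx ≈ 503.994792.
M_4 ≈ 482.114746.
Error ≈ 503.994792 − 482.114746 ≈ 21.8800.

21.8800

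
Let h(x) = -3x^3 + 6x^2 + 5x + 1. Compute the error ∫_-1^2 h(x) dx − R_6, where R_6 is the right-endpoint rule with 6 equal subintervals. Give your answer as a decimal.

-1.6875

Exact integral: ∫_-1^2 h(x) dx = 17.25.
R_6 = 18.9375.
Error = 17.25 − 18.9375 = -1.6875.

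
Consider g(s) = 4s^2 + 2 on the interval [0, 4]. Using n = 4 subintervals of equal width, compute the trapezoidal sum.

Δs = (4 − 0)/4 = 1.
g(0) = 2, g(1) = 6, g(2) = 18, g(3) = 38, g(4) = 66.
T_4 = (Δs/2)·[g(s_0) + 2g(s_1) + 2g(s_2) + 2g(s_3) + g(s_4)].
Sum = 96.

96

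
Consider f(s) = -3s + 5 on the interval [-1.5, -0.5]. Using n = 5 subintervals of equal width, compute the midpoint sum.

Δs = (-0.5 − (-1.5))/5 = 0.2.
Midpoints: -1.4, -1.2, -1, -0.8, -0.6.
f(-1.4) = 9.2, f(-1.2) = 8.6, f(-1) = 8, f(-0.8) = 7.4, f(-0.6) = 6.8.
Sum = Δs · [f(-1.4) + f(-1.2) + f(-1) + f(-0.8) + f(-0.6)].
Sum = 8.

8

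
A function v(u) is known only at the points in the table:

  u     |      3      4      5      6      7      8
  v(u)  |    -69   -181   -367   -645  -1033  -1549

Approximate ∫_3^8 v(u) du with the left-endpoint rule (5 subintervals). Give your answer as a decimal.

-2295

Δu = 1.
Sum = 1·[(-69) + (-181) + (-367) + (-645) + (-1033)] = -2295.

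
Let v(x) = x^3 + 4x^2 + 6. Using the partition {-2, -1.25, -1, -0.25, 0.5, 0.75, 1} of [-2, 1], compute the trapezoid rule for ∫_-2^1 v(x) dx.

Subinterval widths: 0.75, 0.25, 0.75, 0.75, 0.25, 0.25.
v(-2) = 14, v(-1.25) = 10.296875, v(-1) = 9, v(-0.25) = 6.234375, v(0.5) = 7.125, v(0.75) = 8.671875, v(1) = 11.
On each subinterval the trapezoid contributes (Δx_i/2)·[v(x_{i-1}) + v(x_i)].
Sum = 26.6796875.

26.6796875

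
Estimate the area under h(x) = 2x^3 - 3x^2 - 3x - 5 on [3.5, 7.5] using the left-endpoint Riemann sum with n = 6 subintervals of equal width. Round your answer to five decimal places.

Δx = (7.5 − 3.5)/6 = 2/3.
Left endpoints: 3.5, 25/6, 29/6, 5.5, 37/6, 41/6.
h(3.5) = 33.5, h(25/6) = 4055/54, h(29/6) = 7357/54, h(5.5) = 220.5, h(37/6) = 17897/54, h(41/6) = 25519/54.
Sum = Δx · [h(3.5) + h(25/6) + h(29/6) + ...].
Sum ≈ 846.22222.

846.22222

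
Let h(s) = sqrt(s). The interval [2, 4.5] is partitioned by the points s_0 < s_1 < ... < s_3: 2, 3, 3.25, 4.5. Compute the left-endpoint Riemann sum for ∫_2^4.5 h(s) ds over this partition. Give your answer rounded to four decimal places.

Subinterval widths: 1, 0.25, 1.25.
Left endpoints: 2, 3, 3.25.
h(2) ≈ 1.4142, h(3) ≈ 1.7321, h(3.25) ≈ 1.8028.
Sum = Σ Δs_i · h(s_i).
Sum ≈ 4.1007.

4.1007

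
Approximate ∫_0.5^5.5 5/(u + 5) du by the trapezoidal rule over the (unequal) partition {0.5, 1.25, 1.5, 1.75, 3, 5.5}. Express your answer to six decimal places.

Subinterval widths: 0.75, 0.25, 0.25, 1.25, 2.5.
f(0.5) = 10/11, f(1.25) = 0.8, f(1.5) = 10/13, f(1.75) = 20/27, f(3) = 0.625, f(5.5) = 10/21.
On each subinterval the trapezoid contributes (Δu_i/2)·[f(u_{i-1}) + f(u_i)].
Sum ≈ 3.255885.

3.255885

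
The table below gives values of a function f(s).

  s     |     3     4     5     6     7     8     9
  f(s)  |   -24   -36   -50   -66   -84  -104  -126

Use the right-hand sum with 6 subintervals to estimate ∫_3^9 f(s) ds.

Δs = 1.
Sum = 1·[(-36) + (-50) + (-66) + (-84) + (-104) + (-126)] = -466.

-466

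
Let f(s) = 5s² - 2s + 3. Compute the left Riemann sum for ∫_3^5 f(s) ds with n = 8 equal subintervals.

143.9375

Δs = (5 − 3)/8 = 0.25.
Left endpoints: 3, 3.25, 3.5, 3.75, 4, 4.25, 4.5, 4.75.
f(3) = 42, f(3.25) = 49.3125, f(3.5) = 57.25, f(3.75) = 65.8125, f(4) = 75, f(4.25) = 84.8125, f(4.5) = 95.25, f(4.75) = 106.3125.
Sum = Δs · [f(3) + f(3.25) + f(3.5) + ...].
Sum = 143.9375.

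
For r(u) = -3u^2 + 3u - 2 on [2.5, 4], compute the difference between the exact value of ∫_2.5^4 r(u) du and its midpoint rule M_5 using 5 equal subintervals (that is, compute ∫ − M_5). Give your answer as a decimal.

-0.03375

Exact integral: ∫_2.5^4 r(u) du = -36.75.
M_5 = -36.71625.
Error = -36.75 − (-36.71625) = -0.03375.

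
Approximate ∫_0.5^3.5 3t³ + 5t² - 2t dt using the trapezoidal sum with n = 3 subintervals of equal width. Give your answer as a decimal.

Δt = (3.5 − 0.5)/3 = 1.
f(0.5) = 0.625, f(1.5) = 18.375, f(2.5) = 73.125, f(3.5) = 182.875.
T_3 = (Δt/2)·[f(t_0) + 2f(t_1) + 2f(t_2) + f(t_3)].
Sum = 183.25.

183.25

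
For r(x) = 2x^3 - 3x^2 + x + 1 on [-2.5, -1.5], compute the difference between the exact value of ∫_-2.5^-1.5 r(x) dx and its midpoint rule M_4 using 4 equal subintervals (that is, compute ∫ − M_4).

Exact integral: ∫_-2.5^-1.5 r(x) dx = -30.25.
M_4 = -30.171875.
Error = -30.25 − (-30.171875) = -0.078125.

-0.078125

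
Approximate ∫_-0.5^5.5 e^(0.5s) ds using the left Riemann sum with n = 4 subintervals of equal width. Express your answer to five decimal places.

19.96038

Δs = (5.5 − (-0.5))/4 = 1.5.
Left endpoints: -0.5, 1, 2.5, 4.
f(-0.5) ≈ 0.77880, f(1) ≈ 1.64872, f(2.5) ≈ 3.49034, f(4) ≈ 7.38906.
Sum = Δs · [f(-0.5) + f(1) + f(2.5) + f(4)].
Sum ≈ 19.96038.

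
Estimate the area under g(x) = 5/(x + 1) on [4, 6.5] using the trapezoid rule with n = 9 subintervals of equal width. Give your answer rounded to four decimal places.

Δx = (6.5 − 4)/9 = 5/18.
g(4) = 1, g(77/18) = 18/19, g(41/9) = 0.9, g(29/6) = 6/7, g(46/9) = 9/11, g(97/18) = 18/23, g(17/3) = 0.75, g(107/18) = 0.72, g(56/9) = 9/13, g(6.5) = 2/3.
T_9 = (Δx/2)·[g(x_0) + 2g(x_1) + ... + 2g(x_{8}) + g(x_9)].
Sum ≈ 2.0280.

2.0280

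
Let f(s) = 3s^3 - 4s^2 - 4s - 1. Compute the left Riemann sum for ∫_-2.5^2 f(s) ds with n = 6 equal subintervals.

-74.63671875

Δs = (2 − (-2.5))/6 = 0.75.
Left endpoints: -2.5, -1.75, -1, -0.25, 0.5, 1.25.
f(-2.5) = -62.875, f(-1.75) = -22.328125, f(-1) = -4, f(-0.25) = -0.296875, f(0.5) = -3.625, f(1.25) = -6.390625.
Sum = Δs · [f(-2.5) + f(-1.75) + f(-1) + ...].
Sum = -74.63671875.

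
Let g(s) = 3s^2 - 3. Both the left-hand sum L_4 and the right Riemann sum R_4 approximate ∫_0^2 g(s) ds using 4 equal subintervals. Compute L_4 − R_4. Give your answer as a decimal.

-6

L_4 = -0.75.
R_4 = 5.25.
L_4 − R_4 = -6.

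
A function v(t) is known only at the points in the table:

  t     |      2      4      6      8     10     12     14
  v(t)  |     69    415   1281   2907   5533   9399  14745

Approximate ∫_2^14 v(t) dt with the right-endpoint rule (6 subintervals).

68560

Δt = 2.
Sum = 2·[415 + 1281 + 2907 + 5533 + 9399 + 14745] = 68560.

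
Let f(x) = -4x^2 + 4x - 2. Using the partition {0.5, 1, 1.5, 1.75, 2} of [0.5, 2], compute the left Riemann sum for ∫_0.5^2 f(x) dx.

-4.5625

Subinterval widths: 0.5, 0.5, 0.25, 0.25.
Left endpoints: 0.5, 1, 1.5, 1.75.
f(0.5) = -1, f(1) = -2, f(1.5) = -5, f(1.75) = -7.25.
Sum = Σ Δx_i · f(x_i).
Sum = -4.5625.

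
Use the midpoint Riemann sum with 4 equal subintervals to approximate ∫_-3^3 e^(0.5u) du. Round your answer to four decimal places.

Δu = (3 − (-3))/4 = 1.5.
Midpoints: -2.25, -0.75, 0.75, 2.25.
f(-2.25) ≈ 0.3247, f(-0.75) ≈ 0.6873, f(0.75) ≈ 1.4550, f(2.25) ≈ 3.0802.
Sum = Δu · [f(-2.25) + f(-0.75) + f(0.75) + f(2.25)].
Sum ≈ 8.3207.

8.3207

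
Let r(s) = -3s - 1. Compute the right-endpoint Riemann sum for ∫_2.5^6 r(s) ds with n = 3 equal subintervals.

-54.25

Δs = (6 − 2.5)/3 = 7/6.
Right endpoints: 11/3, 29/6, 6.
r(11/3) = -12, r(29/6) = -15.5, r(6) = -19.
Sum = Δs · [r(11/3) + r(29/6) + r(6)].
Sum = -54.25.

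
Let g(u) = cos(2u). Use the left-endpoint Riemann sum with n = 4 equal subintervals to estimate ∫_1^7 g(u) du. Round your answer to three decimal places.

Δu = (7 − 1)/4 = 1.5.
Left endpoints: 1, 2.5, 4, 5.5.
g(1) ≈ -0.416, g(2.5) ≈ 0.284, g(4) ≈ -0.146, g(5.5) ≈ 0.004.
Sum = Δu · [g(1) + g(2.5) + g(4) + g(5.5)].
Sum ≈ -0.410.

-0.410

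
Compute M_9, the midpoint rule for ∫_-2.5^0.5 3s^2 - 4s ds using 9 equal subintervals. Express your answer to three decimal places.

27.667

Δs = (0.5 − (-2.5))/9 = 1/3.
Midpoints: -7/3, -2, -5/3, -4/3, -1, -2/3, -1/3, 0, 1/3.
f(-7/3) = 77/3, f(-2) = 20, f(-5/3) = 15, f(-4/3) = 32/3, f(-1) = 7, f(-2/3) = 4, f(-1/3) = 5/3, f(0) = 0, f(1/3) = -1.
Sum = Δs · [f(-7/3) + f(-2) + f(-5/3) + ...].
Sum ≈ 27.667.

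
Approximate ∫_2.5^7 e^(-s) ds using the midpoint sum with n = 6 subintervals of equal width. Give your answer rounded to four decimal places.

Δs = (7 − 2.5)/6 = 0.75.
Midpoints: 2.875, 3.625, 4.375, 5.125, 5.875, 6.625.
f(2.875) ≈ 0.0564, f(3.625) ≈ 0.0266, f(4.375) ≈ 0.0126, f(5.125) ≈ 0.0059, f(5.875) ≈ 0.0028, f(6.625) ≈ 0.0013.
Sum = Δs · [f(2.875) + f(3.625) + f(4.375) + ...].
Sum ≈ 0.0793.

0.0793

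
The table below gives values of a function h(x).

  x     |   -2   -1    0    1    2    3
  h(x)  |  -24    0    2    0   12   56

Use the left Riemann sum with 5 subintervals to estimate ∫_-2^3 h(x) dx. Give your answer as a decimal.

-10

Δx = 1.
Sum = 1·[(-24) + 0 + 2 + 0 + 12] = -10.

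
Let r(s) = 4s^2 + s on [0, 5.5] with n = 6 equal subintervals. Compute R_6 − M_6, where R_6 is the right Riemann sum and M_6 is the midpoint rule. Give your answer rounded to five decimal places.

62.60069

R_6 ≈ 298.0185185.
M_6 ≈ 235.4178241.
R_6 − M_6 ≈ 62.60069.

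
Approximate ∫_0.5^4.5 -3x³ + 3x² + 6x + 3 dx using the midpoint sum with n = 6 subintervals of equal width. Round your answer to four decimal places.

-141.6111

Δx = (4.5 − 0.5)/6 = 2/3.
Midpoints: 5/6, 1.5, 13/6, 17/6, 3.5, 25/6.
f(5/6) = 601/72, f(1.5) = 8.625, f(13/6) = -31/72, f(17/6) = -1739/72, f(3.5) = -67.875, f(25/6) = -9859/72.
Sum = Δx · [f(5/6) + f(1.5) + f(13/6) + ...].
Sum ≈ -141.6111.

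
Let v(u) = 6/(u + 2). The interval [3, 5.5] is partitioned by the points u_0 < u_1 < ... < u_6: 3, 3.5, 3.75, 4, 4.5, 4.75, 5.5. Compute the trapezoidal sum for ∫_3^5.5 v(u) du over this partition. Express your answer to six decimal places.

Subinterval widths: 0.5, 0.25, 0.25, 0.5, 0.25, 0.75.
v(3) = 1.2, v(3.5) = 12/11, v(3.75) = 24/23, v(4) = 1, v(4.5) = 12/13, v(4.75) = 8/9, v(5.5) = 0.8.
On each subinterval the trapezoid contributes (Δu_i/2)·[v(u_{i-1}) + v(u_i)].
Sum ≈ 2.435559.

2.435559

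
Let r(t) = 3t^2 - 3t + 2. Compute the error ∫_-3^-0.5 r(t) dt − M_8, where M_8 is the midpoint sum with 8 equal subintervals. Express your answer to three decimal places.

Exact integral: ∫_-3^-0.5 r(t) dt = 45.
M_8 ≈ 44.93896.
Error ≈ 45 − 44.93896 ≈ 0.061.

0.061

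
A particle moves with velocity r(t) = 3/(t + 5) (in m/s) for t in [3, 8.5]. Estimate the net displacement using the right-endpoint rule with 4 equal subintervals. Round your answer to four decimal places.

1.4695

Δt = (8.5 − 3)/4 = 1.375.
Right endpoints: 4.375, 5.75, 7.125, 8.5.
r(4.375) = 0.32, r(5.75) = 12/43, r(7.125) = 24/97, r(8.5) = 2/9.
Sum = Δt · [r(4.375) + r(5.75) + r(7.125) + r(8.5)].
Sum ≈ 1.4695.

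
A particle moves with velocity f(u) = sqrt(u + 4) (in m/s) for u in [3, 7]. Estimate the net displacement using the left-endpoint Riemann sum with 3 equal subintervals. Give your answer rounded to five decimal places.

11.52217

Δu = (7 − 3)/3 = 4/3.
Left endpoints: 3, 13/3, 17/3.
f(3) ≈ 2.64575, f(13/3) ≈ 2.88675, f(17/3) ≈ 3.10913.
Sum = Δu · [f(3) + f(13/3) + f(17/3)].
Sum ≈ 11.52217.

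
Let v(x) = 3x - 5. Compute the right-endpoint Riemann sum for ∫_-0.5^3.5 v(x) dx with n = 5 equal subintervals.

Δx = (3.5 − (-0.5))/5 = 0.8.
Right endpoints: 0.3, 1.1, 1.9, 2.7, 3.5.
v(0.3) = -4.1, v(1.1) = -1.7, v(1.9) = 0.7, v(2.7) = 3.1, v(3.5) = 5.5.
Sum = Δx · [v(0.3) + v(1.1) + v(1.9) + v(2.7) + v(3.5)].
Sum = 2.8.

2.8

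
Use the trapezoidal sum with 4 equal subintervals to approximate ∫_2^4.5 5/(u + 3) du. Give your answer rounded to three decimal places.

2.031

Δu = (4.5 − 2)/4 = 0.625.
f(2) = 1, f(2.625) = 8/9, f(3.25) = 0.8, f(3.875) = 8/11, f(4.5) = 2/3.
T_4 = (Δu/2)·[f(u_0) + 2f(u_1) + 2f(u_2) + 2f(u_3) + f(u_4)].
Sum ≈ 2.031.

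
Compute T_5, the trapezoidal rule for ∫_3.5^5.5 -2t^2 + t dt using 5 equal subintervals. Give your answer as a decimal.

Δt = (5.5 − 3.5)/5 = 0.4.
f(3.5) = -21, f(3.9) = -26.52, f(4.3) = -32.68, f(4.7) = -39.48, f(5.1) = -46.92, f(5.5) = -55.
T_5 = (Δt/2)·[f(t_0) + 2f(t_1) + ... + 2f(t_{4}) + f(t_5)].
Sum = -73.44.

-73.44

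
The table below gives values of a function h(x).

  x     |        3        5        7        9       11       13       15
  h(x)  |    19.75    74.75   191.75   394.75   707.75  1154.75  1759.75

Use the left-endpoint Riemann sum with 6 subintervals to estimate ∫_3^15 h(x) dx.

Δx = 2.
Sum = 2·[19.75 + 74.75 + 191.75 + 394.75 + 707.75 + 1154.75] = 5087.

5087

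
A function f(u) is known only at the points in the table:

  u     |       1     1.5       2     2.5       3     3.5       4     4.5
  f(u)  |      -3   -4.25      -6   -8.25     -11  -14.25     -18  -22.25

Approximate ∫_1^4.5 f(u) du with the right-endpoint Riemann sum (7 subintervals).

Δu = 0.5.
Sum = 0.5·[(-4.25) + (-6) + (-8.25) + (-11) + (-14.25) + (-18) + (-22.25)] = -42.

-42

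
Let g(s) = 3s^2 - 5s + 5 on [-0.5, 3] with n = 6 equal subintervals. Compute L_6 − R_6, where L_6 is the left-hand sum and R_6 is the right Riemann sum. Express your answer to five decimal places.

-5.10417

L_6 ≈ 20.7934028.
R_6 ≈ 25.8975694.
L_6 − R_6 ≈ -5.10417.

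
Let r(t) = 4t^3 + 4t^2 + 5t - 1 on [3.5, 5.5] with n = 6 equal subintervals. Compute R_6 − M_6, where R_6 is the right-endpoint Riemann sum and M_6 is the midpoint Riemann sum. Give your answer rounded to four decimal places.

R_6 ≈ 1070.814815.
M_6 ≈ 971.592593.
R_6 − M_6 ≈ 99.2222.

99.2222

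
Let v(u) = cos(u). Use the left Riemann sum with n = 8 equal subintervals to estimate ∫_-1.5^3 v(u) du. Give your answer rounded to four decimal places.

1.4068

Δu = (3 − (-1.5))/8 = 0.5625.
Left endpoints: -1.5, -0.9375, -0.375, 0.1875, 0.75, 1.3125, 1.875, 2.4375.
v(-1.5) ≈ 0.0707, v(-0.9375) ≈ 0.5918, v(-0.375) ≈ 0.9305, v(0.1875) ≈ 0.9825, v(0.75) ≈ 0.7317, v(1.3125) ≈ 0.2554, v(1.875) ≈ -0.2995, v(2.4375) ≈ -0.7622.
Sum = Δu · [v(-1.5) + v(-0.9375) + v(-0.375) + ...].
Sum ≈ 1.4068.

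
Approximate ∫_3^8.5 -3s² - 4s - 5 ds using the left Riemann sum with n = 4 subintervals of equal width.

-600.74609375

Δs = (8.5 − 3)/4 = 1.375.
Left endpoints: 3, 4.375, 5.75, 7.125.
f(3) = -44, f(4.375) = -79.921875, f(5.75) = -127.1875, f(7.125) = -185.796875.
Sum = Δs · [f(3) + f(4.375) + f(5.75) + f(7.125)].
Sum = -600.74609375.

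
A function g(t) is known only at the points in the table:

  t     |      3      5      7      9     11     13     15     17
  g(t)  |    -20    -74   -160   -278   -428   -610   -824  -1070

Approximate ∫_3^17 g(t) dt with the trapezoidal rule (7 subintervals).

Δt = 2.
T_7 = (2/2)·[(-20) + 2·(-74) + 2·(-160) + 2·(-278) + 2·(-428) + 2·(-610) + 2·(-824) + (-1070)] = -5838.

-5838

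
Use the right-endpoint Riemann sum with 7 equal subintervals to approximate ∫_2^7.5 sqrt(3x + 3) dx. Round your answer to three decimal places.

Δx = (7.5 − 2)/7 = 11/14.
Right endpoints: 39/14, 25/7, 61/14, 36/7, 83/14, 47/7, 7.5.
f(39/14) ≈ 3.370, f(25/7) ≈ 3.703, f(61/14) ≈ 4.009, f(36/7) ≈ 4.293, f(83/14) ≈ 4.559, f(47/7) ≈ 4.811, f(7.5) ≈ 5.050.
Sum = Δx · [f(39/14) + f(25/7) + f(61/14) + ...].
Sum ≈ 23.410.

23.410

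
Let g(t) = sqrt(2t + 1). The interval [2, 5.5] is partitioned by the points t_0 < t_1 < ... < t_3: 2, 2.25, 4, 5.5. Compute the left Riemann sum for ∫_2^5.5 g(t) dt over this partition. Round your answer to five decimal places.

Subinterval widths: 0.25, 1.75, 1.5.
Left endpoints: 2, 2.25, 4.
g(2) ≈ 2.23607, g(2.25) ≈ 2.34521, g(4) ≈ 3.00000.
Sum = Σ Δt_i · g(t_i).
Sum ≈ 9.16313.

9.16313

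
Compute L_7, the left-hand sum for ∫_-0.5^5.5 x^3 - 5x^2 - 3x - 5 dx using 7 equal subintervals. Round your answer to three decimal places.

-121.270

Δx = (5.5 − (-0.5))/7 = 6/7.
Left endpoints: -0.5, 5/14, 17/14, 29/14, 41/14, 53/14, 65/14.
f(-0.5) = -4.875, f(5/14) = -18285/2744, f(17/14) = -39033/2744, f(29/14) = -65253/2744, f(41/14) = -86577/2744, f(53/14) = -92637/2744, f(65/14) = -73065/2744.
Sum = Δx · [f(-0.5) + f(5/14) + f(17/14) + ...].
Sum ≈ -121.270.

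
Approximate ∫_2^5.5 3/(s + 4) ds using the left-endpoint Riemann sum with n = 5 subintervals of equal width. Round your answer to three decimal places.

Δs = (5.5 − 2)/5 = 0.7.
Left endpoints: 2, 2.7, 3.4, 4.1, 4.8.
f(2) = 0.5, f(2.7) = 30/67, f(3.4) = 15/37, f(4.1) = 10/27, f(4.8) = 15/44.
Sum = Δs · [f(2) + f(2.7) + f(3.4) + f(4.1) + f(4.8)].
Sum ≈ 1.445.

1.445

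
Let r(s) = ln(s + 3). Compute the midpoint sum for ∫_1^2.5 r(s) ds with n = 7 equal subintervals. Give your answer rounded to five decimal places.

2.33107

Δs = (2.5 − 1)/7 = 3/14.
Midpoints: 31/28, 37/28, 43/28, 1.75, 55/28, 61/28, 67/28.
r(31/28) ≈ 1.41273, r(37/28) ≈ 1.46359, r(43/28) ≈ 1.51198, r(1.75) ≈ 1.55814, r(55/28) ≈ 1.60227, r(61/28) ≈ 1.64453, r(67/28) ≈ 1.68508.
Sum = Δs · [r(31/28) + r(37/28) + r(43/28) + ...].
Sum ≈ 2.33107.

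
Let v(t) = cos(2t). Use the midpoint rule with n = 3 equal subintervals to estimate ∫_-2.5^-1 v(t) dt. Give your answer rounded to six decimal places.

-0.974198

Δt = (-1 − (-2.5))/3 = 0.5.
Midpoints: -2.25, -1.75, -1.25.
v(-2.25) ≈ -0.210796, v(-1.75) ≈ -0.936457, v(-1.25) ≈ -0.801144.
Sum = Δt · [v(-2.25) + v(-1.75) + v(-1.25)].
Sum ≈ -0.974198.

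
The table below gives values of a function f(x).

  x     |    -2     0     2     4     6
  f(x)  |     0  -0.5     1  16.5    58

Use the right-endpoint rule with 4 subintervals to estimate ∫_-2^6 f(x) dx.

150

Δx = 2.
Sum = 2·[(-0.5) + 1 + 16.5 + 58] = 150.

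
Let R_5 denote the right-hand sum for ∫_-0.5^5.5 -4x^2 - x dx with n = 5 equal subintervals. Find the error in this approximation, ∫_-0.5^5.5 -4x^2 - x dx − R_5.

81.36

Exact integral: ∫_-0.5^5.5 f(x) dx = -237.
R_5 = -318.36.
Error = -237 − (-318.36) = 81.36.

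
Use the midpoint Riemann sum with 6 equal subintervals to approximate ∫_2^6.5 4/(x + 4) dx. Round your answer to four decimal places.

Δx = (6.5 − 2)/6 = 0.75.
Midpoints: 2.375, 3.125, 3.875, 4.625, 5.375, 6.125.
f(2.375) = 32/51, f(3.125) = 32/57, f(3.875) = 32/63, f(4.625) = 32/69, f(5.375) = 32/75, f(6.125) = 32/81.
Sum = Δx · [f(2.375) + f(3.125) + f(3.875) + ...].
Sum ≈ 2.2367.

2.2367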